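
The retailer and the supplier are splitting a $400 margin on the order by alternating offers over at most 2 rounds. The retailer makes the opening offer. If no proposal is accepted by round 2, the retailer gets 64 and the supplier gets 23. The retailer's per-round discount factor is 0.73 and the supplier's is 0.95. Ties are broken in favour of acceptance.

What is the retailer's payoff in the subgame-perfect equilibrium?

80.8

By backward induction:
Round 2 (the supplier proposes): the retailer gets 64 if talks fail, so the supplier offers 64 and keeps 336.
Round 1 (the retailer proposes): the supplier can get 336 next round, worth 0.95 × 336 = 319.2 now, so the retailer offers 319.2, keeping 80.8.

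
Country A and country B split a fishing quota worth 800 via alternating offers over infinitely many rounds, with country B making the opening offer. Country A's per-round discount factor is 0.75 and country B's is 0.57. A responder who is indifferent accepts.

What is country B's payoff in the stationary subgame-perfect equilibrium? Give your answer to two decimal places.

Let x be country B's share when country B proposes and y be country A's share when country A proposes.
Country A accepts iff offered ≥ 0.75·y, so x = 800 − 0.75y. Symmetrically y = 800 − 0.57x.
Substituting: x = 800 − 0.75(800 − 0.57x), giving x(1 − 0.57·0.75) = 800(1 − 0.75).
So x = 800 × 0.25 / 0.5725 ≈ 349.3450, and country A receives 800 − x ≈ 450.6550.

349.34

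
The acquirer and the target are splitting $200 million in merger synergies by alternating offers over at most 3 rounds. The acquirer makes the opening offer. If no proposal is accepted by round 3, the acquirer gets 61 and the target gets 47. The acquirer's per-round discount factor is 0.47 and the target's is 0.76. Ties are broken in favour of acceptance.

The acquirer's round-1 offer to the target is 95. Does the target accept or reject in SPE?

Reject

Round 3 (the acquirer proposes): the target gets 47 if talks fail, so the acquirer offers 47 and keeps 153.
Round 2 (the target proposes): the acquirer can get 153 next round, worth 0.47 × 153 = 71.91 now, so the target offers 71.91, keeping 128.09.
So by rejecting in round 1, the target gets 128.09 next round, worth 0.76 × 128.09 = 97.3484 now.
Offer 95 < 97.3484, so the target rejects.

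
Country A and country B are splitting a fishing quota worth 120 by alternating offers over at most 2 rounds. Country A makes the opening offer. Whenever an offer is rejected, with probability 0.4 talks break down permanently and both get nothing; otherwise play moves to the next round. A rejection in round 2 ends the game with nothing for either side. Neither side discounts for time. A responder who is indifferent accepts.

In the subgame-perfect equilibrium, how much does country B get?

By backward induction:
Round 2 (country B proposes): rejection yields 0 for country A; country B offers 0 and keeps 120.
Round 1 (country A proposes): rejecting gives country B an expected 0.6 × 120 = 72; country A offers that and keeps 48.

72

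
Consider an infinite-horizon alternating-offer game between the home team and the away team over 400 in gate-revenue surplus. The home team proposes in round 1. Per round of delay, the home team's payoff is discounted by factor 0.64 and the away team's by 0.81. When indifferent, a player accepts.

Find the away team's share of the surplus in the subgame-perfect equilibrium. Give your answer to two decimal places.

In a stationary SPE each proposer offers the other exactly their discounted continuation value.
If the home team keeps x when proposing and the away team keeps y when proposing, then x = 400 − 0.81y and y = 400 − 0.64x.
Solving: x = 400(1 − 0.81) / (1 − 0.64·0.81) = 76 / 0.4816 ≈ 157.8073.
The away team gets 400 − 157.8073 ≈ 242.1927.

242.19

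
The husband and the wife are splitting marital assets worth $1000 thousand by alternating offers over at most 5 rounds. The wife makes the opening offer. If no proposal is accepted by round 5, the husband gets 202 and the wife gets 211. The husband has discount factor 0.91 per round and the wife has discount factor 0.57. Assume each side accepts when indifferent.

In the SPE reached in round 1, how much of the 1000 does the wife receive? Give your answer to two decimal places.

351.38

Round 5 (the wife proposes): the husband gets 202 if talks fail, so the wife offers 202 and keeps 798.
Round 4 (the husband proposes): the wife can get 798 next round, worth 0.57 × 798 = 454.86 now, so the husband offers 454.86, keeping 545.14.
Round 3 (the wife proposes): the husband can get 545.14 next round, worth 0.91 × 545.14 = 496.0774 now; the wife offers that and keeps 503.9226.
Round 2 (the husband proposes): the wife can get 503.9226 next round, worth 0.57 × 503.9226 = 287.235882 now. The husband offers 287.235882 and keeps 1000 − 287.235882 = 712.764118.
Round 1 (the wife proposes): the husband can get 712.764118 next round, worth 0.91 × 712.764118 = 648.61534738 now. The wife offers 648.61534738 and keeps 1000 − 648.61534738 = 351.38465262.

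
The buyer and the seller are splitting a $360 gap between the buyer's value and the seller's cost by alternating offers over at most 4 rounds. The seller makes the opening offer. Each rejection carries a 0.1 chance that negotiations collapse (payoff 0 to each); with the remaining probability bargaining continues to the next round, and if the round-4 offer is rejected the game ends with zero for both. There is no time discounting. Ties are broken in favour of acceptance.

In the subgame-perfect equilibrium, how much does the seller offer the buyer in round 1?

Round 4 (the buyer proposes): rejection yields 0 for the seller; the buyer offers 0 and keeps 360.
Round 3 (the seller proposes): rejecting gives the buyer an expected 0.9 × 360 = 324; the seller offers that and keeps 36.
Round 2 (the buyer proposes): rejecting gives the seller an expected 0.9 × 36 = 32.4; the buyer offers that and keeps 327.6.
Round 1 (the seller proposes): rejecting gives the buyer an expected 0.9 × 327.6 = 294.84. The seller offers 294.84 and keeps 360 − 294.84 = 65.16.

294.84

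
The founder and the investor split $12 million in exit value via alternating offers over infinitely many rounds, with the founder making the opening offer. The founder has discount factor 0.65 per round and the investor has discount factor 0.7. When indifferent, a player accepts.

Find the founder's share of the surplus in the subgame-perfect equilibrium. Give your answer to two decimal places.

6.61

Let x be the founder's share when the founder proposes and y be the investor's share when the investor proposes.
The investor accepts iff offered ≥ 0.7·y, so x = 12 − 0.7y. Symmetrically y = 12 − 0.65x.
Substituting: x = 12 − 0.7(12 − 0.65x), giving x(1 − 0.65·0.7) = 12(1 − 0.7).
So x = 12 × 0.3 / 0.545 ≈ 6.6055, and the investor receives 12 − x ≈ 5.3945.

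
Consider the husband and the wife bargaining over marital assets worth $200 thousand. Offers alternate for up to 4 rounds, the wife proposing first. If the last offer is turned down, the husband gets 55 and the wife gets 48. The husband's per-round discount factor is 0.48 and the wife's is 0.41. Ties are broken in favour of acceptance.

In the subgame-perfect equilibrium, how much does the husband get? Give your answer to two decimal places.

71.00

Round 4 (the husband proposes): the wife gets 48 if talks fail, so the husband offers 48 and keeps 152.
Round 3 (the wife proposes): the husband can get 152 next round, worth 0.48 × 152 = 72.96 now, so the wife offers 72.96, keeping 127.04.
Round 2 (the husband proposes): the wife can get 127.04 next round, worth 0.41 × 127.04 = 52.0864 now, so the husband offers 52.0864, keeping 147.9136.
Round 1 (the wife proposes): the husband can get 147.9136 next round, worth 0.48 × 147.9136 = 70.998528 now. The wife offers 70.998528 and keeps 200 − 70.998528 = 129.001472.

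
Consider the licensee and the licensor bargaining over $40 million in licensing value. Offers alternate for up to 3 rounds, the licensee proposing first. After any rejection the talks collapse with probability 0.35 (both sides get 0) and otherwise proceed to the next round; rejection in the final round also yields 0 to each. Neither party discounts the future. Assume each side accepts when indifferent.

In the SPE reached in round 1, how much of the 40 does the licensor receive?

By backward induction:
Round 3 (the licensee proposes): rejection yields 0 for the licensor; the licensee offers 0 and keeps 40.
Round 2 (the licensor proposes): rejecting gives the licensee an expected 0.65 × 40 = 26; the licensor offers that and keeps 14.
Round 1 (the licensee proposes): rejecting gives the licensor an expected 0.65 × 14 = 9.1. The licensee offers 9.1 and keeps 40 − 9.1 = 30.9.

9.1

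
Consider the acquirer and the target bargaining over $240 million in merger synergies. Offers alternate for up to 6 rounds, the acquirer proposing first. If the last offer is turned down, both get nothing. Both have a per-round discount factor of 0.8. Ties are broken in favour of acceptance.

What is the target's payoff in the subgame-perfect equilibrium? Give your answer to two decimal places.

141.62

Work backward from the last round.
Round 6 (the target proposes): rejection yields 0 for the acquirer; the target offers 0 and keeps 240.
Round 5 (the acquirer proposes): the target can get 240 next round, worth 0.8 × 240 = 192 now; the acquirer offers that and keeps 48.
Round 4 (the target proposes): the acquirer can get 48 next round, worth 0.8 × 48 = 38.4 now; the target offers that and keeps 201.6.
Round 3 (the acquirer proposes): the target can get 201.6 next round, worth 0.8 × 201.6 = 161.28 now, so the acquirer offers 161.28, keeping 78.72.
Round 2 (the target proposes): the acquirer can get 78.72 next round, worth 0.8 × 78.72 = 62.976 now. The target offers 62.976 and keeps 240 − 62.976 = 177.024.
Round 1 (the acquirer proposes): the target can get 177.024 next round, worth 0.8 × 177.024 = 141.6192 now; the acquirer offers that and keeps 98.3808.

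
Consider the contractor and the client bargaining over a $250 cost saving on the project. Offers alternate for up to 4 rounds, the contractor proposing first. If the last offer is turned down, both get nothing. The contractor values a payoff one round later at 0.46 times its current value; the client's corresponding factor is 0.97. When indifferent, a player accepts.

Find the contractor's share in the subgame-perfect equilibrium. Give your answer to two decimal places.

By backward induction:
Round 4 (the client proposes): rejection yields 0 for the contractor; the client offers 0 and keeps 250.
Round 3 (the contractor proposes): the client can get 250 next round, worth 0.97 × 250 = 242.5 now; the contractor offers that and keeps 7.5.
Round 2 (the client proposes): the contractor can get 7.5 next round, worth 0.46 × 7.5 = 3.45 now, so the client offers 3.45, keeping 246.55.
Round 1 (the contractor proposes): the client can get 246.55 next round, worth 0.97 × 246.55 = 239.1535 now; the contractor offers that and keeps 10.8465.

10.85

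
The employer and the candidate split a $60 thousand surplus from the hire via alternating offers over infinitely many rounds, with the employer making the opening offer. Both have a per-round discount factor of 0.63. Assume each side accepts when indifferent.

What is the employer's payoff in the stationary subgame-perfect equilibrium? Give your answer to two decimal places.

36.81

In a stationary SPE each proposer offers the other exactly their discounted continuation value.
If the employer keeps x when proposing and the candidate keeps y when proposing, then x = 60 − 0.63y and y = 60 − 0.63x.
Solving: x = 60(1 − 0.63) / (1 − 0.63·0.63) = 22.2 / 0.6031 ≈ 36.8098.
The candidate gets 60 − 36.8098 ≈ 23.1902.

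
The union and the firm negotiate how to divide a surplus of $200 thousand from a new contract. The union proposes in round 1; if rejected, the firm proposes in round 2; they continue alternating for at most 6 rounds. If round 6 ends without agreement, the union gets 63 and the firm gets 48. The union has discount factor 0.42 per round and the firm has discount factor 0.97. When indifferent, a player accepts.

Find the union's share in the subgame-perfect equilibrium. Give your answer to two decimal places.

19.58

By backward induction:
Round 6 (the firm proposes): the union gets 63 if talks fail, so the firm offers 63 and keeps 137.
Round 5 (the union proposes): the firm can get 137 next round, worth 0.97 × 137 = 132.89 now, so the union offers 132.89, keeping 67.11.
Round 4 (the firm proposes): the union can get 67.11 next round, worth 0.42 × 67.11 = 28.1862 now. The firm offers 28.1862 and keeps 200 − 28.1862 = 171.8138.
Round 3 (the union proposes): the firm can get 171.8138 next round, worth 0.97 × 171.8138 = 166.659386 now; the union offers that and keeps 33.340614.
Round 2 (the firm proposes): the union can get 33.340614 next round, worth 0.42 × 33.340614 = 14.00305788 now, so the firm offers 14.00305788, keeping 185.99694212.
Round 1 (the union proposes): the firm can get 185.99694212 next round, worth 0.97 × 185.99694212 = 180.4170338564 now; the union offers that and keeps 19.5829661436.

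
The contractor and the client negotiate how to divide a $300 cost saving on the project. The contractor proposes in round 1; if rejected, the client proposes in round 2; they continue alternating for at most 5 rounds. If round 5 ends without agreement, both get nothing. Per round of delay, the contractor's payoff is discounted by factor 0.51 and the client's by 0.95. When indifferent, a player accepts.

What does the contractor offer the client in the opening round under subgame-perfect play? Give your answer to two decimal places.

Round 5 (the contractor proposes): the client will accept anything ≥ 0, so the contractor offers 0 and keeps 300.
Round 4 (the client proposes): the contractor can get 300 next round, worth 0.51 × 300 = 153 now, so the client offers 153, keeping 147.
Round 3 (the contractor proposes): the client can get 147 next round, worth 0.95 × 147 = 139.65 now. The contractor offers 139.65 and keeps 300 − 139.65 = 160.35.
Round 2 (the client proposes): the contractor can get 160.35 next round, worth 0.51 × 160.35 = 81.7785 now; the client offers that and keeps 218.2215.
Round 1 (the contractor proposes): the client can get 218.2215 next round, worth 0.95 × 218.2215 = 207.310425 now; the contractor offers that and keeps 92.689575.

207.31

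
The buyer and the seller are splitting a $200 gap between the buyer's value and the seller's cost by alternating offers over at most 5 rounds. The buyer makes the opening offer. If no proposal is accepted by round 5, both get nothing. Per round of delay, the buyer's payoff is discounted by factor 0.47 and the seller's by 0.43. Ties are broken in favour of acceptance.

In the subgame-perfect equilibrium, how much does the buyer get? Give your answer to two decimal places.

145.21

By backward induction:
Round 5 (the buyer proposes): rejection yields 0 for the seller; the buyer offers 0 and keeps 200.
Round 4 (the seller proposes): the buyer can get 200 next round, worth 0.47 × 200 = 94 now; the seller offers that and keeps 106.
Round 3 (the buyer proposes): the seller can get 106 next round, worth 0.43 × 106 = 45.58 now, so the buyer offers 45.58, keeping 154.42.
Round 2 (the seller proposes): the buyer can get 154.42 next round, worth 0.47 × 154.42 = 72.5774 now. The seller offers 72.5774 and keeps 200 − 72.5774 = 127.4226.
Round 1 (the buyer proposes): the seller can get 127.4226 next round, worth 0.43 × 127.4226 = 54.791718 now; the buyer offers that and keeps 145.208282.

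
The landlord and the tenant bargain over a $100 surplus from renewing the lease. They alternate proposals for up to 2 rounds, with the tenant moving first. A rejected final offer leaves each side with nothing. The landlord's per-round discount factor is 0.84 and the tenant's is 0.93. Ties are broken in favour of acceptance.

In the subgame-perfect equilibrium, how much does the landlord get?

84

Round 2 (the landlord proposes): the tenant will accept anything ≥ 0, so the landlord offers 0 and keeps 100.
Round 1 (the tenant proposes): the landlord can get 100 next round, worth 0.84 × 100 = 84 now, so the tenant offers 84, keeping 16.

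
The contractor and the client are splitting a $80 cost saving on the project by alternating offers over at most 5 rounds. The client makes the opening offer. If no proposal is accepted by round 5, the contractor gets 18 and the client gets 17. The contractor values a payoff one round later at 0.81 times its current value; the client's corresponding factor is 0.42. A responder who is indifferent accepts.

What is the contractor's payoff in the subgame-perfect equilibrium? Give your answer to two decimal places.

52.45

Round 5 (the client proposes): the contractor gets 18 if talks fail, so the client offers 18 and keeps 62.
Round 4 (the contractor proposes): the client can get 62 next round, worth 0.42 × 62 = 26.04 now; the contractor offers that and keeps 53.96.
Round 3 (the client proposes): the contractor can get 53.96 next round, worth 0.81 × 53.96 = 43.7076 now; the client offers that and keeps 36.2924.
Round 2 (the contractor proposes): the client can get 36.2924 next round, worth 0.42 × 36.2924 = 15.242808 now; the contractor offers that and keeps 64.757192.
Round 1 (the client proposes): the contractor can get 64.757192 next round, worth 0.81 × 64.757192 = 52.45332552 now. The client offers 52.45332552 and keeps 80 − 52.45332552 = 27.54667448.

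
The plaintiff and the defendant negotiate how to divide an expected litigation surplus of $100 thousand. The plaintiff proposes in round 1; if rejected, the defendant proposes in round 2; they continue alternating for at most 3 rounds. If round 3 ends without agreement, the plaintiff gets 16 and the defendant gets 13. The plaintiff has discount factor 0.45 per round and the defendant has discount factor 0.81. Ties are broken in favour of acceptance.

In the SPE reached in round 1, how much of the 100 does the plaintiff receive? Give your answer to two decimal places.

50.71

Round 3 (the plaintiff proposes): the defendant gets 13 if talks fail, so the plaintiff offers 13 and keeps 87.
Round 2 (the defendant proposes): the plaintiff can get 87 next round, worth 0.45 × 87 = 39.15 now. The defendant offers 39.15 and keeps 100 − 39.15 = 60.85.
Round 1 (the plaintiff proposes): the defendant can get 60.85 next round, worth 0.81 × 60.85 = 49.2885 now. The plaintiff offers 49.2885 and keeps 100 − 49.2885 = 50.7115.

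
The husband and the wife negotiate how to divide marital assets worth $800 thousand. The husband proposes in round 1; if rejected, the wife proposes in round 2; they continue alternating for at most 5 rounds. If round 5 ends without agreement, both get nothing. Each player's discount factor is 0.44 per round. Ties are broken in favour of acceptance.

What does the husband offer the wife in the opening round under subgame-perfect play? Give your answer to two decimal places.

Round 5 (the husband proposes): the wife will accept anything ≥ 0, so the husband offers 0 and keeps 800.
Round 4 (the wife proposes): the husband can get 800 next round, worth 0.44 × 800 = 352 now, so the wife offers 352, keeping 448.
Round 3 (the husband proposes): the wife can get 448 next round, worth 0.44 × 448 = 197.12 now. The husband offers 197.12 and keeps 800 − 197.12 = 602.88.
Round 2 (the wife proposes): the husband can get 602.88 next round, worth 0.44 × 602.88 = 265.2672 now; the wife offers that and keeps 534.7328.
Round 1 (the husband proposes): the wife can get 534.7328 next round, worth 0.44 × 534.7328 = 235.282432 now, so the husband offers 235.282432, keeping 564.717568.

235.28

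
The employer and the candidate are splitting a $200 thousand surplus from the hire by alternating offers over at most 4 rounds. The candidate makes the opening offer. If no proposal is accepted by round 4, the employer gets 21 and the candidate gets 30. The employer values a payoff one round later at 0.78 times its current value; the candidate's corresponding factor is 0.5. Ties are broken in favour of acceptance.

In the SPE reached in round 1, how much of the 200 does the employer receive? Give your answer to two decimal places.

By backward induction:
Round 4 (the employer proposes): the candidate gets 30 if talks fail, so the employer offers 30 and keeps 170.
Round 3 (the candidate proposes): the employer can get 170 next round, worth 0.78 × 170 = 132.6 now, so the candidate offers 132.6, keeping 67.4.
Round 2 (the employer proposes): the candidate can get 67.4 next round, worth 0.5 × 67.4 = 33.7 now, so the employer offers 33.7, keeping 166.3.
Round 1 (the candidate proposes): the employer can get 166.3 next round, worth 0.78 × 166.3 = 129.714 now; the candidate offers that and keeps 70.286.

129.71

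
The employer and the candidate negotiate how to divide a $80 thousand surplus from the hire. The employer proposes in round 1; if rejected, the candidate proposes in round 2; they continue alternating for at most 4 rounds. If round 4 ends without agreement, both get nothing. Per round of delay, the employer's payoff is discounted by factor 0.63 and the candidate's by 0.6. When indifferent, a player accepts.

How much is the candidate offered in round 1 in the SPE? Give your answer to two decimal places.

35.90

Round 4 (the candidate proposes): rejection yields 0 for the employer; the candidate offers 0 and keeps 80.
Round 3 (the employer proposes): the candidate can get 80 next round, worth 0.6 × 80 = 48 now. The employer offers 48 and keeps 80 − 48 = 32.
Round 2 (the candidate proposes): the employer can get 32 next round, worth 0.63 × 32 = 20.16 now; the candidate offers that and keeps 59.84.
Round 1 (the employer proposes): the candidate can get 59.84 next round, worth 0.6 × 59.84 = 35.904 now; the employer offers that and keeps 44.096.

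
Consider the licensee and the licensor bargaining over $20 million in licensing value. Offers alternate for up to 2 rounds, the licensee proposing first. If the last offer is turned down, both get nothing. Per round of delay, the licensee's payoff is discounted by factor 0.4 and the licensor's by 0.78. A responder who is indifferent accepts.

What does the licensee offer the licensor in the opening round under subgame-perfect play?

Round 2 (the licensor proposes): rejection yields 0 for the licensee; the licensor offers 0 and keeps 20.
Round 1 (the licensee proposes): the licensor can get 20 next round, worth 0.78 × 20 = 15.6 now. The licensee offers 15.6 and keeps 20 − 15.6 = 4.4.

15.6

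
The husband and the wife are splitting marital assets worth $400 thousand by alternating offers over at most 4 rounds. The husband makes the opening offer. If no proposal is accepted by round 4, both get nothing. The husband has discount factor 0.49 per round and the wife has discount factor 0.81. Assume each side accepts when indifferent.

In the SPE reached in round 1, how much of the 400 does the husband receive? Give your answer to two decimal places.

106.16

Round 4 (the wife proposes): the husband will accept anything ≥ 0, so the wife offers 0 and keeps 400.
Round 3 (the husband proposes): the wife can get 400 next round, worth 0.81 × 400 = 324 now, so the husband offers 324, keeping 76.
Round 2 (the wife proposes): the husband can get 76 next round, worth 0.49 × 76 = 37.24 now; the wife offers that and keeps 362.76.
Round 1 (the husband proposes): the wife can get 362.76 next round, worth 0.81 × 362.76 = 293.8356 now; the husband offers that and keeps 106.1644.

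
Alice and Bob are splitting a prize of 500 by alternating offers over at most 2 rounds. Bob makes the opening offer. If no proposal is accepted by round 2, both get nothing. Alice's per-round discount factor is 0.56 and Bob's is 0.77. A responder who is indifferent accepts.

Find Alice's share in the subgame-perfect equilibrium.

280

Round 2 (Alice proposes): Bob will accept anything ≥ 0, so Alice offers 0 and keeps 500.
Round 1 (Bob proposes): Alice can get 500 next round, worth 0.56 × 500 = 280 now. Bob offers 280 and keeps 500 − 280 = 220.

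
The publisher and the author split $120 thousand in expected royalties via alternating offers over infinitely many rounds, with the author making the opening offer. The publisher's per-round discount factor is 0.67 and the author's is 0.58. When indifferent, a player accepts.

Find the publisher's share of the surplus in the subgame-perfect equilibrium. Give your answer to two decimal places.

55.23

Let x be the author's share when the author proposes and y be the publisher's share when the publisher proposes.
The publisher accepts iff offered ≥ 0.67·y, so x = 120 − 0.67y. Symmetrically y = 120 − 0.58x.
Substituting: x = 120 − 0.67(120 − 0.58x), giving x(1 − 0.58·0.67) = 120(1 − 0.67).
So x = 120 × 0.33 / 0.6114 ≈ 64.7694, and the publisher receives 120 − x ≈ 55.2306.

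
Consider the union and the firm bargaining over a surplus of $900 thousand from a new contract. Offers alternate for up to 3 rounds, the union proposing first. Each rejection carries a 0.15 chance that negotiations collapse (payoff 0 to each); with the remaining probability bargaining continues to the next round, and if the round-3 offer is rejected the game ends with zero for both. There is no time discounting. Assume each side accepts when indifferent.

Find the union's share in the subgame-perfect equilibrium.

By backward induction:
Round 3 (the union proposes): the firm will accept anything ≥ 0, so the union offers 0 and keeps 900.
Round 2 (the firm proposes): rejecting gives the union an expected 0.85 × 900 = 765; the firm offers that and keeps 135.
Round 1 (the union proposes): rejecting gives the firm an expected 0.85 × 135 = 114.75; the union offers that and keeps 785.25.

785.25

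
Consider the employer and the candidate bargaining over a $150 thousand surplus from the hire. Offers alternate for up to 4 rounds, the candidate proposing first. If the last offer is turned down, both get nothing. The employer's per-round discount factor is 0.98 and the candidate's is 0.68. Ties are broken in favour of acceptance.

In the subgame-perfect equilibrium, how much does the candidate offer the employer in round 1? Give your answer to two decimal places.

Work backward from the last round.
Round 4 (the employer proposes): the candidate will accept anything ≥ 0, so the employer offers 0 and keeps 150.
Round 3 (the candidate proposes): the employer can get 150 next round, worth 0.98 × 150 = 147 now. The candidate offers 147 and keeps 150 − 147 = 3.
Round 2 (the employer proposes): the candidate can get 3 next round, worth 0.68 × 3 = 2.04 now; the employer offers that and keeps 147.96.
Round 1 (the candidate proposes): the employer can get 147.96 next round, worth 0.98 × 147.96 = 145.0008 now. The candidate offers 145.0008 and keeps 150 − 145.0008 = 4.9992.

145.00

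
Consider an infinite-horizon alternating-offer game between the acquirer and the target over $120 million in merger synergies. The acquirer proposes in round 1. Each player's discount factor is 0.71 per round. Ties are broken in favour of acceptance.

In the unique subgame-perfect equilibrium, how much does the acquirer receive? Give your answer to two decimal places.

When the acquirer proposes, the target accepts any offer worth at least 0.71 times what the target would get by proposing next round; and vice versa.
This gives x = 120 − 0.71y and y = 120 − 0.71x, where x and y are each side's share when it proposes.
Hence (1 − 0.71·0.71)x = 120(1 − 0.71), i.e. 0.4959·x = 34.8.
x ≈ 70.1754; the target's share is 120 − x ≈ 49.8246.

70.18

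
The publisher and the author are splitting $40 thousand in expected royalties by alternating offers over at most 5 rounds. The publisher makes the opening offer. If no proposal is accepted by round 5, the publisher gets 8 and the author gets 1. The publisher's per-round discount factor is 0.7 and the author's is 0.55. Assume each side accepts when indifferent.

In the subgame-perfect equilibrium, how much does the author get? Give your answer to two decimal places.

9.29

Round 5 (the publisher proposes): the author gets 1 if talks fail, so the publisher offers 1 and keeps 39.
Round 4 (the author proposes): the publisher can get 39 next round, worth 0.7 × 39 = 27.3 now, so the author offers 27.3, keeping 12.7.
Round 3 (the publisher proposes): the author can get 12.7 next round, worth 0.55 × 12.7 = 6.985 now; the publisher offers that and keeps 33.015.
Round 2 (the author proposes): the publisher can get 33.015 next round, worth 0.7 × 33.015 = 23.1105 now; the author offers that and keeps 16.8895.
Round 1 (the publisher proposes): the author can get 16.8895 next round, worth 0.55 × 16.8895 = 9.289225 now. The publisher offers 9.289225 and keeps 40 − 9.289225 = 30.710775.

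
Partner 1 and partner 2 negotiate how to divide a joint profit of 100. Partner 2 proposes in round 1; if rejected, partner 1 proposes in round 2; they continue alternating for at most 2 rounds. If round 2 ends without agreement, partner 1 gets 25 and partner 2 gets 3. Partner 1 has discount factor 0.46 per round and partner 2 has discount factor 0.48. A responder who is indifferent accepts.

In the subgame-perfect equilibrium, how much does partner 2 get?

Round 2 (partner 1 proposes): partner 2 gets 3 if talks fail, so partner 1 offers 3 and keeps 97.
Round 1 (partner 2 proposes): partner 1 can get 97 next round, worth 0.46 × 97 = 44.62 now; partner 2 offers that and keeps 55.38.

55.38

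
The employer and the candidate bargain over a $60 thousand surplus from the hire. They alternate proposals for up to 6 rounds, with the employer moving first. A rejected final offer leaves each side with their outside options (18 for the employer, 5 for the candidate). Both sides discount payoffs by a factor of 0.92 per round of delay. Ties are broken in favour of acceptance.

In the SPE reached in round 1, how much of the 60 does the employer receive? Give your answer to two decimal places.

24.16

Round 6 (the candidate proposes): the employer gets 18 if talks fail, so the candidate offers 18 and keeps 42.
Round 5 (the employer proposes): the candidate can get 42 next round, worth 0.92 × 42 = 38.64 now. The employer offers 38.64 and keeps 60 − 38.64 = 21.36.
Round 4 (the candidate proposes): the employer can get 21.36 next round, worth 0.92 × 21.36 = 19.6512 now, so the candidate offers 19.6512, keeping 40.3488.
Round 3 (the employer proposes): the candidate can get 40.3488 next round, worth 0.92 × 40.3488 = 37.120896 now. The employer offers 37.120896 and keeps 60 − 37.120896 = 22.879104.
Round 2 (the candidate proposes): the employer can get 22.879104 next round, worth 0.92 × 22.879104 = 21.04877568 now. The candidate offers 21.04877568 and keeps 60 − 21.04877568 = 38.95122432.
Round 1 (the employer proposes): the candidate can get 38.95122432 next round, worth 0.92 × 38.95122432 = 35.8351263744 now; the employer offers that and keeps 24.1648736256.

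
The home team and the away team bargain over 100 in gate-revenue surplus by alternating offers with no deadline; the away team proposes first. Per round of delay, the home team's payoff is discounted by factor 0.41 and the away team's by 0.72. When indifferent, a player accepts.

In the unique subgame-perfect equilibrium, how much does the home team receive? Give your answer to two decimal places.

16.29

When the away team proposes, the home team accepts any offer worth at least 0.41 times what the home team would get by proposing next round; and vice versa.
This gives x = 100 − 0.41y and y = 100 − 0.72x, where x and y are each side's share when it proposes.
Hence (1 − 0.41·0.72)x = 100(1 − 0.41), i.e. 0.7048·x = 59.
x ≈ 83.7117; the home team's share is 100 − x ≈ 16.2883.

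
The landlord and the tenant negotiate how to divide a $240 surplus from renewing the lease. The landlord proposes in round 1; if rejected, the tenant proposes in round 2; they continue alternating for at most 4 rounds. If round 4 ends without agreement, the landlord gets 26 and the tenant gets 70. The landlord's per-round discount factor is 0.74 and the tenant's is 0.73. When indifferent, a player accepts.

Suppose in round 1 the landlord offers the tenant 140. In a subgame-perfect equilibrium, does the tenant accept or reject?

Work out the tenant's continuation value if the offer is rejected.
Round 4 (the tenant proposes): the landlord gets 26 if talks fail, so the tenant offers 26 and keeps 214.
Round 3 (the landlord proposes): the tenant can get 214 next round, worth 0.73 × 214 = 156.22 now, so the landlord offers 156.22, keeping 83.78.
Round 2 (the tenant proposes): the landlord can get 83.78 next round, worth 0.74 × 83.78 = 61.9972 now; the tenant offers that and keeps 178.0028.
So by rejecting in round 1, the tenant gets 178.0028 next round, worth 0.73 × 178.0028 = 129.942044 now.
Offer 140 ≥ 129.942044, so the tenant accepts.

Accept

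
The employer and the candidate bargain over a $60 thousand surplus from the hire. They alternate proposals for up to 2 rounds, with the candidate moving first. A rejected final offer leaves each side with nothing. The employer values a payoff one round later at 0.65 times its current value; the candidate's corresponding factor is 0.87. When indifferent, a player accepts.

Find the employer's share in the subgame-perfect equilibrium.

Round 2 (the employer proposes): the candidate will accept anything ≥ 0, so the employer offers 0 and keeps 60.
Round 1 (the candidate proposes): the employer can get 60 next round, worth 0.65 × 60 = 39 now. The candidate offers 39 and keeps 60 − 39 = 21.

39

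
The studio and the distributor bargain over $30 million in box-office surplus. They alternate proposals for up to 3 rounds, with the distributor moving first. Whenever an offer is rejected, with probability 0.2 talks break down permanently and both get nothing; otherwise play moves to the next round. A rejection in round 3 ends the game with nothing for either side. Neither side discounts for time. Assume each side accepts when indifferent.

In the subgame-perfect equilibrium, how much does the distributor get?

25.2

Round 3 (the distributor proposes): the studio will accept anything ≥ 0, so the distributor offers 0 and keeps 30.
Round 2 (the studio proposes): rejecting gives the distributor an expected 0.8 × 30 = 24, so the studio offers 24, keeping 6.
Round 1 (the distributor proposes): rejecting gives the studio an expected 0.8 × 6 = 4.8, so the distributor offers 4.8, keeping 25.2.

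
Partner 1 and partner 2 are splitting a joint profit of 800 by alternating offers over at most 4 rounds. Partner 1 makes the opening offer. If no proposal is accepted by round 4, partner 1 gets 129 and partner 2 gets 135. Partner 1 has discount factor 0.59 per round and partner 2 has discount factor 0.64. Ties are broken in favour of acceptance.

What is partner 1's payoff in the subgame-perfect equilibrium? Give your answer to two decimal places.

427.92

Round 4 (partner 2 proposes): partner 1 gets 129 if talks fail, so partner 2 offers 129 and keeps 671.
Round 3 (partner 1 proposes): partner 2 can get 671 next round, worth 0.64 × 671 = 429.44 now, so partner 1 offers 429.44, keeping 370.56.
Round 2 (partner 2 proposes): partner 1 can get 370.56 next round, worth 0.59 × 370.56 = 218.6304 now. Partner 2 offers 218.6304 and keeps 800 − 218.6304 = 581.3696.
Round 1 (partner 1 proposes): partner 2 can get 581.3696 next round, worth 0.64 × 581.3696 = 372.076544 now, so partner 1 offers 372.076544, keeping 427.923456.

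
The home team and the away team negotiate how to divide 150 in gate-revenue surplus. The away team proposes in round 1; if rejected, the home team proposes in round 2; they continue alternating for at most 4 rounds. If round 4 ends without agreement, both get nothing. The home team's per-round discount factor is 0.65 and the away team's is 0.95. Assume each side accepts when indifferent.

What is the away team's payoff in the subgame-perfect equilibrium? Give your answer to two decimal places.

Work backward from the last round.
Round 4 (the home team proposes): the away team will accept anything ≥ 0, so the home team offers 0 and keeps 150.
Round 3 (the away team proposes): the home team can get 150 next round, worth 0.65 × 150 = 97.5 now; the away team offers that and keeps 52.5.
Round 2 (the home team proposes): the away team can get 52.5 next round, worth 0.95 × 52.5 = 49.875 now; the home team offers that and keeps 100.125.
Round 1 (the away team proposes): the home team can get 100.125 next round, worth 0.65 × 100.125 = 65.08125 now, so the away team offers 65.08125, keeping 84.91875.

84.92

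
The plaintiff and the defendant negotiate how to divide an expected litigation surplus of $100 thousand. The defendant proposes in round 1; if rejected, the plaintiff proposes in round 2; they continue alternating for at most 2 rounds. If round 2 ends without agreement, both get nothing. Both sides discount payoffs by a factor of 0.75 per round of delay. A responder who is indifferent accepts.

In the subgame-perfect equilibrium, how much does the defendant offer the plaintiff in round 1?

75

Round 2 (the plaintiff proposes): the defendant will accept anything ≥ 0, so the plaintiff offers 0 and keeps 100.
Round 1 (the defendant proposes): the plaintiff can get 100 next round, worth 0.75 × 100 = 75 now, so the defendant offers 75, keeping 25.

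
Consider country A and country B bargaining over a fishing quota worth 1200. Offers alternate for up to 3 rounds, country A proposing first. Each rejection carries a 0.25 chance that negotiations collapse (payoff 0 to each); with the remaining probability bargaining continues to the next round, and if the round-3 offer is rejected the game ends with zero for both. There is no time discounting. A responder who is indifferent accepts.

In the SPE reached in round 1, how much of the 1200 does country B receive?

225

Round 3 (country A proposes): country B will accept anything ≥ 0, so country A offers 0 and keeps 1200.
Round 2 (country B proposes): rejecting gives country A an expected 0.75 × 1200 = 900. Country B offers 900 and keeps 1200 − 900 = 300.
Round 1 (country A proposes): rejecting gives country B an expected 0.75 × 300 = 225; country A offers that and keeps 975.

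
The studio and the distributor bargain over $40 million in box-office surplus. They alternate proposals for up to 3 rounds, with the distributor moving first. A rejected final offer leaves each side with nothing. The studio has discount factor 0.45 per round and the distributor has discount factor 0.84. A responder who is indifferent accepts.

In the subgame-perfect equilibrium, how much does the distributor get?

Round 3 (the distributor proposes): rejection yields 0 for the studio; the distributor offers 0 and keeps 40.
Round 2 (the studio proposes): the distributor can get 40 next round, worth 0.84 × 40 = 33.6 now; the studio offers that and keeps 6.4.
Round 1 (the distributor proposes): the studio can get 6.4 next round, worth 0.45 × 6.4 = 2.88 now, so the distributor offers 2.88, keeping 37.12.

37.12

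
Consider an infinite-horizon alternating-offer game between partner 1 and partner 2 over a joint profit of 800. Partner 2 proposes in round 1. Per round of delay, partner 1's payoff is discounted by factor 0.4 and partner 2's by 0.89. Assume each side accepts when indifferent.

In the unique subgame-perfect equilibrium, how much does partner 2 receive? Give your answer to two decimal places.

In a stationary SPE each proposer offers the other exactly their discounted continuation value.
If partner 2 keeps x when proposing and partner 1 keeps y when proposing, then x = 800 − 0.4y and y = 800 − 0.89x.
Solving: x = 800(1 − 0.4) / (1 − 0.89·0.4) = 480 / 0.644 ≈ 745.3416.
Partner 1 gets 800 − 745.3416 ≈ 54.6584.

745.34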